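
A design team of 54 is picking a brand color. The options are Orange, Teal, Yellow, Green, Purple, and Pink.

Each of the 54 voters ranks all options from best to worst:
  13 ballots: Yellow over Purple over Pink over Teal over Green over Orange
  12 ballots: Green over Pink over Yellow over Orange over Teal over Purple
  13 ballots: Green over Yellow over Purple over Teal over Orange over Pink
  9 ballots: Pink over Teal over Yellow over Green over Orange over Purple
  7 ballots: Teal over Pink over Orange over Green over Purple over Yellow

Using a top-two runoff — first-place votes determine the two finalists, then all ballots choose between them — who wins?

Round 1 first-place votes: Orange 0, Teal 7, Yellow 13, Green 25, Purple 0, Pink 9. Green and Yellow advance.
Runoff: Green is ranked above Yellow on 32 ballots, Yellow above Green on 22.

Green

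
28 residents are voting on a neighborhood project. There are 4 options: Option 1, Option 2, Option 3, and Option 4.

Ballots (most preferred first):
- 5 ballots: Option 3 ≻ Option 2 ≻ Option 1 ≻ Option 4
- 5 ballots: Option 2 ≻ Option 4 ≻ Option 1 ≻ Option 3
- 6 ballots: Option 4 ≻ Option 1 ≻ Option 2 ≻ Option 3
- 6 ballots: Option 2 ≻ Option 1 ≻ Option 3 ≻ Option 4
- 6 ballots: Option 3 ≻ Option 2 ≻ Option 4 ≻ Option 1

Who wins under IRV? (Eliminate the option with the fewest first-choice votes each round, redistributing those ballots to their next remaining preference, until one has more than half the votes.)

Round 1: Option 1 0, Option 2 11, Option 3 11, Option 4 6. Option 1 eliminated.
Round 2: Option 2 11, Option 3 11, Option 4 6. Option 4 eliminated.
Round 3: Option 2 17, Option 3 11. Option 2 has a majority (≥15).

Option 2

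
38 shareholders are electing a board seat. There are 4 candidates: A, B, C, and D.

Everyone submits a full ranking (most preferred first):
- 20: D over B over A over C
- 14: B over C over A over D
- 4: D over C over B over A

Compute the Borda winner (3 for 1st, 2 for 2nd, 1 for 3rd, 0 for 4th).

A: 20×1 + 14×1 + 4×0 = 34
B: 20×2 + 14×3 + 4×1 = 86
C: 20×0 + 14×2 + 4×2 = 36
D: 20×3 + 14×0 + 4×3 = 72

B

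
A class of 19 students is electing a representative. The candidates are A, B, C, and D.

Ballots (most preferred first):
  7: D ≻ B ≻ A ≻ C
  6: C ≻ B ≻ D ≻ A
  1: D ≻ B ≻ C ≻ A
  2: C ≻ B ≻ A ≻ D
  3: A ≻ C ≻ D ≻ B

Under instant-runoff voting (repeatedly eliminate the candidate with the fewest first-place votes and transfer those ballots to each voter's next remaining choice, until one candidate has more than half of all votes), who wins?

C

Round 1: A 3, B 0, C 8, D 8. B eliminated.
Round 2: A 3, C 8, D 8. A eliminated.
Round 3: C 11, D 8. C has a majority (≥10).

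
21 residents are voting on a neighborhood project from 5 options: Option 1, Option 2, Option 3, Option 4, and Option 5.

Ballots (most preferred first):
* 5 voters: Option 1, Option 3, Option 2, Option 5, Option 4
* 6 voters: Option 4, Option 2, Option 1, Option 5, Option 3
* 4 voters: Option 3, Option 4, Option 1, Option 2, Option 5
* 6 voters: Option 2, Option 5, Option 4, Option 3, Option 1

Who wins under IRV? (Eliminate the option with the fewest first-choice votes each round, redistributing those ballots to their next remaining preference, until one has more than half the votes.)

Round 1: Option 1 5, Option 2 6, Option 3 4, Option 4 6, Option 5 0. Option 5 eliminated.
Round 2: Option 1 5, Option 2 6, Option 3 4, Option 4 6. Option 3 eliminated.
Round 3: Option 1 5, Option 2 6, Option 4 10. Option 1 eliminated.
Round 4: Option 2 11, Option 4 10. Option 2 has a majority (≥11).

Option 2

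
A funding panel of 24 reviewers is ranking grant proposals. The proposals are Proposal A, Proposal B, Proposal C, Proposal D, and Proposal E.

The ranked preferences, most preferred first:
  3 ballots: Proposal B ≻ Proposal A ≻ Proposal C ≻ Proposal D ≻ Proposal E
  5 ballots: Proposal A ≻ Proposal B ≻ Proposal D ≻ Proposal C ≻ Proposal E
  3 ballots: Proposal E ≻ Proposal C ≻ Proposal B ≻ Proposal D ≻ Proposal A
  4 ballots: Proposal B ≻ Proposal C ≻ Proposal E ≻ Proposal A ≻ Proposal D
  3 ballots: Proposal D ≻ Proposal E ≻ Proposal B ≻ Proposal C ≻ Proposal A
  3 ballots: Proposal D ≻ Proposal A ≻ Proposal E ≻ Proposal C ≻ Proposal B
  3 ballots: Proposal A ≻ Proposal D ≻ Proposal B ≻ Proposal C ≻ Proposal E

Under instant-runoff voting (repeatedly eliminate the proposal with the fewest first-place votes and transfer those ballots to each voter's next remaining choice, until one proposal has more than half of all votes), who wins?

Proposal B

Round 1: Proposal A 8, Proposal B 7, Proposal C 0, Proposal D 6, Proposal E 3. Proposal C eliminated.
Round 2: Proposal A 8, Proposal B 7, Proposal D 6, Proposal E 3. Proposal E eliminated.
Round 3: Proposal A 8, Proposal B 10, Proposal D 6. Proposal D eliminated.
Round 4: Proposal A 11, Proposal B 13. Proposal B has a majority (≥13).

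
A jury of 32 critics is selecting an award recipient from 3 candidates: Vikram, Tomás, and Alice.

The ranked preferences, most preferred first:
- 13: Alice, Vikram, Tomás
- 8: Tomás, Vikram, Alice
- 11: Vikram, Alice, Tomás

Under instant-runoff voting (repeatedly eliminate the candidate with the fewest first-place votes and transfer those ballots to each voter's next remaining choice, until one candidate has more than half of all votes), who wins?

Vikram

Round 1: Vikram 11, Tomás 8, Alice 13. Tomás eliminated.
Round 2: Vikram 19, Alice 13. Vikram has a majority (≥17).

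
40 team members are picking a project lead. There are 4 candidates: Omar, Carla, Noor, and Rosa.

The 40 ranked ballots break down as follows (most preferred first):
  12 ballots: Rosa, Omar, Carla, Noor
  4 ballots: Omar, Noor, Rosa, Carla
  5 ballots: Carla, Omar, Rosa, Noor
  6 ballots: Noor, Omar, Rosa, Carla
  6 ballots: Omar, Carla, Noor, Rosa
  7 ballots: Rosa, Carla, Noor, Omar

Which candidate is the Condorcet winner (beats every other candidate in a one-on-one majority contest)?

Omar

Omar vs Carla: 28–12
Omar vs Noor: 27–13
Omar vs Rosa: 21–19
Omar beats every other candidate.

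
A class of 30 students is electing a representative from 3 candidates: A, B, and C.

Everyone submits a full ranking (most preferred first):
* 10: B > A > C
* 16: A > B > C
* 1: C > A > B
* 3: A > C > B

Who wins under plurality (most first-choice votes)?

First-place votes: A 19, B 10, C 1.

A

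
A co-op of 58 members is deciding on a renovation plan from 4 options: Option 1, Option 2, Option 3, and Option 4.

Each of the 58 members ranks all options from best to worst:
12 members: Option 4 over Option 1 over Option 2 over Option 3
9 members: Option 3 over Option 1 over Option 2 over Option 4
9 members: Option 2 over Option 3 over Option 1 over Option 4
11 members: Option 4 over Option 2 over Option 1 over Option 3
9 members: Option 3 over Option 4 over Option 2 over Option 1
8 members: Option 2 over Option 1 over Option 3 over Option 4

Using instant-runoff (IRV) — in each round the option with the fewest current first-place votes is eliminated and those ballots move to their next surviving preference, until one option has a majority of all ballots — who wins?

Round 1: Option 1 0, Option 2 17, Option 3 18, Option 4 23. Option 1 eliminated.
Round 2: Option 2 17, Option 3 18, Option 4 23. Option 2 eliminated.
Round 3: Option 3 35, Option 4 23. Option 3 has a majority (≥30).

Option 3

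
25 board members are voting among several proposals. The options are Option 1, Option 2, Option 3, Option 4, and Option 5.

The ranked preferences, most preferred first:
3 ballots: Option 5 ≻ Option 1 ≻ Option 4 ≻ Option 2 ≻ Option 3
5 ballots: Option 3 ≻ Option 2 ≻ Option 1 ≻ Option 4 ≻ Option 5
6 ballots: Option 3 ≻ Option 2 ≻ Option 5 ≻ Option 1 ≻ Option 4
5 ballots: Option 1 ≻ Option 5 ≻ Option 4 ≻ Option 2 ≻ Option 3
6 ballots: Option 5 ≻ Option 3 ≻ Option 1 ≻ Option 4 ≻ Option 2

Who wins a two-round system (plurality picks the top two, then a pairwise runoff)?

Round 1 first-place votes: Option 1 5, Option 2 0, Option 3 11, Option 4 0, Option 5 9. Option 3 and Option 5 advance.
Runoff: Option 3 is ranked above Option 5 on 11 ballots, Option 5 above Option 3 on 14.

Option 5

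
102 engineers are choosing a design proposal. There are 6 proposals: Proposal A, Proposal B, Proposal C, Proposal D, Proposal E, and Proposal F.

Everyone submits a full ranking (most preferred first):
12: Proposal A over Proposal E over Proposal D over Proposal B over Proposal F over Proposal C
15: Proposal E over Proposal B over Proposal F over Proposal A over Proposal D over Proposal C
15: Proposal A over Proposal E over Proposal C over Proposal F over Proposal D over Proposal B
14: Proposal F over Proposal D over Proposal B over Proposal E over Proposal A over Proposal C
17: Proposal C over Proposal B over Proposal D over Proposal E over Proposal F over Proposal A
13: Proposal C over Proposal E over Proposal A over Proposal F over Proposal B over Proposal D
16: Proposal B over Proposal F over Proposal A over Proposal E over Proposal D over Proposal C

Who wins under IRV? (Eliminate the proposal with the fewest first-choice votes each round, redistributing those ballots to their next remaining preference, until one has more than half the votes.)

Round 1: Proposal A 27, Proposal B 16, Proposal C 30, Proposal D 0, Proposal E 15, Proposal F 14. Proposal D eliminated.
Round 2: Proposal A 27, Proposal B 16, Proposal C 30, Proposal E 15, Proposal F 14. Proposal F eliminated.
Round 3: Proposal A 27, Proposal B 30, Proposal C 30, Proposal E 15. Proposal E eliminated.
Round 4: Proposal A 27, Proposal B 45, Proposal C 30. Proposal A eliminated.
Round 5: Proposal B 57, Proposal C 45. Proposal B has a majority (≥52).

Proposal B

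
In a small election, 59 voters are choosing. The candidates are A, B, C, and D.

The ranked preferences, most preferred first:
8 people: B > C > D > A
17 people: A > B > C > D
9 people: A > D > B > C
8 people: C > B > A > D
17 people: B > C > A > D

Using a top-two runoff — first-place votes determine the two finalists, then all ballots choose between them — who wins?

B

Round 1 first-place votes: A 26, B 25, C 8, D 0. A and B advance.
Runoff: A is ranked above B on 26 ballots, B above A on 33.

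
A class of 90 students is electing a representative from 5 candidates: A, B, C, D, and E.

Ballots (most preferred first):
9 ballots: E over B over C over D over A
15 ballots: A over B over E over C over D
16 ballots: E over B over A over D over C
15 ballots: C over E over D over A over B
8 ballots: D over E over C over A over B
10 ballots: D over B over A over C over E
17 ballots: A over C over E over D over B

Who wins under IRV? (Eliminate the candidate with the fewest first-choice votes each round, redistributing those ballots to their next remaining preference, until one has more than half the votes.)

Round 1: A 32, B 0, C 15, D 18, E 25. B eliminated.
Round 2: A 32, C 15, D 18, E 25. C eliminated.
Round 3: A 32, D 18, E 40. D eliminated.
Round 4: A 42, E 48. E has a majority (≥46).

E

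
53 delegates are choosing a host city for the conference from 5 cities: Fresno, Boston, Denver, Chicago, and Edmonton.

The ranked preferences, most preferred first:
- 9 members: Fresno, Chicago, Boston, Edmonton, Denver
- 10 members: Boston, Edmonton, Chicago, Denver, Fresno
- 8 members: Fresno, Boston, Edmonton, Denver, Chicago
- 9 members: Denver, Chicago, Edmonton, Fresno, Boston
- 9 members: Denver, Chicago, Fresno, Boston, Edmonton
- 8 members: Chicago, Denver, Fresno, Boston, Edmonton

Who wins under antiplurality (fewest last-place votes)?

Chicago

Last-place votes: Fresno 10, Boston 9, Denver 9, Chicago 8, Edmonton 17.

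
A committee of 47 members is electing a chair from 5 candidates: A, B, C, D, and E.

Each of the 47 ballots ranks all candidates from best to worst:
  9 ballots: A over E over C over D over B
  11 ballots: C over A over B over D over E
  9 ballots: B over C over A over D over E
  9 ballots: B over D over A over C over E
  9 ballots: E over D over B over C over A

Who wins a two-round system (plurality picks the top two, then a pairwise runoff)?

Round 1 first-place votes: A 9, B 18, C 11, D 0, E 9. B and C advance.
Runoff: B is ranked above C on 27 ballots, C above B on 20.

B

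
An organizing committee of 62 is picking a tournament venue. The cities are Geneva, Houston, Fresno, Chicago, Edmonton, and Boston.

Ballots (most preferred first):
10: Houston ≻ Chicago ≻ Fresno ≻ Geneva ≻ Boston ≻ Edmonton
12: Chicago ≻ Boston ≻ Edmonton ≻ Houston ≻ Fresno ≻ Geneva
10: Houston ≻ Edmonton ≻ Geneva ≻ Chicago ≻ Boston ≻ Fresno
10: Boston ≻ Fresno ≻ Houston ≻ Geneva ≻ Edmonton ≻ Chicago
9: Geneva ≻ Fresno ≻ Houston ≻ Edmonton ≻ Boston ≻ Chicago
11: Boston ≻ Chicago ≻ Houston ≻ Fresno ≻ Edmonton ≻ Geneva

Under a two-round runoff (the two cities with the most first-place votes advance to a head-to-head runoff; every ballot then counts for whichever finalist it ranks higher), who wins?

Round 1 first-place votes: Geneva 9, Houston 20, Fresno 0, Chicago 12, Edmonton 0, Boston 21. Boston and Houston advance.
Runoff: Boston is ranked above Houston on 33 ballots, Houston above Boston on 29.

Boston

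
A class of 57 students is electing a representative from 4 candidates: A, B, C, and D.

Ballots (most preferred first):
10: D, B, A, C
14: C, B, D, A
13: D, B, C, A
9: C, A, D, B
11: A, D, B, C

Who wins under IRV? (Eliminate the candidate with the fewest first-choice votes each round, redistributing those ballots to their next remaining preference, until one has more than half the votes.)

D

Round 1: A 11, B 0, C 23, D 23. B eliminated.
Round 2: A 11, C 23, D 23. A eliminated.
Round 3: C 23, D 34. D has a majority (≥29).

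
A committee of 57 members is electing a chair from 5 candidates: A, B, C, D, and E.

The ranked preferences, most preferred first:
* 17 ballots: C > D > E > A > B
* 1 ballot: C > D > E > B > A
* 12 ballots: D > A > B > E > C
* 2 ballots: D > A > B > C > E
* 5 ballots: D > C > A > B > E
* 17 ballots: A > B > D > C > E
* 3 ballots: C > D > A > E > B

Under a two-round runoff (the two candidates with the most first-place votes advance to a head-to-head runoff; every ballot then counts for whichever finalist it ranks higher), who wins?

Round 1 first-place votes: A 17, B 0, C 21, D 19, E 0. C and D advance.
Runoff: C is ranked above D on 21 ballots, D above C on 36.

D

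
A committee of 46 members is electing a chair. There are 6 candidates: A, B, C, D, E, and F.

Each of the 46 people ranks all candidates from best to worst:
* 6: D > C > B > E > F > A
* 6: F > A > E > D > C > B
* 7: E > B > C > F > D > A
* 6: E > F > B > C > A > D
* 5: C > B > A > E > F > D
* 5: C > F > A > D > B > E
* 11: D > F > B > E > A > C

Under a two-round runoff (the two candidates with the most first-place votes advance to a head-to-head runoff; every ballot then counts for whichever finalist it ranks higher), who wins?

Round 1 first-place votes: A 0, B 0, C 10, D 17, E 13, F 6. D and E advance.
Runoff: D is ranked above E on 22 ballots, E above D on 24.

E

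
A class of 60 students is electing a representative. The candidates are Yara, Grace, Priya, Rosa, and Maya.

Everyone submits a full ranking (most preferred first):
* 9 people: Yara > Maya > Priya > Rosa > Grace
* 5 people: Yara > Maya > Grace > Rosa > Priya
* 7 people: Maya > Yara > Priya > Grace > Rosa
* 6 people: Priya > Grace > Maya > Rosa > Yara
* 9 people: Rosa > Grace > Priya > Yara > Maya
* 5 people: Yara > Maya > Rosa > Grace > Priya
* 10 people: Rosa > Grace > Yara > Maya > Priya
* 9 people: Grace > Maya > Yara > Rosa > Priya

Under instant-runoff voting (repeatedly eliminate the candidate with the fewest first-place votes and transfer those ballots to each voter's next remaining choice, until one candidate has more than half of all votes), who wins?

Round 1: Yara 19, Grace 9, Priya 6, Rosa 19, Maya 7. Priya eliminated.
Round 2: Yara 19, Grace 15, Rosa 19, Maya 7. Maya eliminated.
Round 3: Yara 26, Grace 15, Rosa 19. Grace eliminated.
Round 4: Yara 35, Rosa 25. Yara has a majority (≥31).

Yara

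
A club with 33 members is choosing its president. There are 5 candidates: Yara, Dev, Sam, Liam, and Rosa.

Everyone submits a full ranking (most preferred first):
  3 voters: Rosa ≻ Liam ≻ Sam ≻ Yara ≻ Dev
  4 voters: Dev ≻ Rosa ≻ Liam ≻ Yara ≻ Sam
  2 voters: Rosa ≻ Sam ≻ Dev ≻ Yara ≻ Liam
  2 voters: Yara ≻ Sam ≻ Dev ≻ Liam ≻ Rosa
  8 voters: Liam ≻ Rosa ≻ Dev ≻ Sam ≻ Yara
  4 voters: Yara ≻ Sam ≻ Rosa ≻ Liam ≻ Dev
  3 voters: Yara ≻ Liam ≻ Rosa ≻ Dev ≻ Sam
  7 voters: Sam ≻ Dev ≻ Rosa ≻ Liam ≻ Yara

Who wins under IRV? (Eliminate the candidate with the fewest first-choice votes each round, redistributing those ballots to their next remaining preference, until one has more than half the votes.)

Round 1: Yara 9, Dev 4, Sam 7, Liam 8, Rosa 5. Dev eliminated.
Round 2: Yara 9, Sam 7, Liam 8, Rosa 9. Sam eliminated.
Round 3: Yara 9, Liam 8, Rosa 16. Liam eliminated.
Round 4: Yara 9, Rosa 24. Rosa has a majority (≥17).

Rosa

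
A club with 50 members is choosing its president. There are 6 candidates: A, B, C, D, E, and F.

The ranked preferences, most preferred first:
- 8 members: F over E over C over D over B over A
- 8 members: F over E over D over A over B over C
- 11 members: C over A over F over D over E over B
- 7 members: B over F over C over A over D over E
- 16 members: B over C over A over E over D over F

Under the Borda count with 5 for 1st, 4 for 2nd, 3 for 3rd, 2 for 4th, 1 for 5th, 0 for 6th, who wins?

C

A: 8×0 + 8×2 + 11×4 + 7×2 + 16×3 = 122
B: 8×1 + 8×1 + 11×0 + 7×5 + 16×5 = 131
C: 8×3 + 8×0 + 11×5 + 7×3 + 16×4 = 164
D: 8×2 + 8×3 + 11×2 + 7×1 + 16×1 = 85
E: 8×4 + 8×4 + 11×1 + 7×0 + 16×2 = 107
F: 8×5 + 8×5 + 11×3 + 7×4 + 16×0 = 141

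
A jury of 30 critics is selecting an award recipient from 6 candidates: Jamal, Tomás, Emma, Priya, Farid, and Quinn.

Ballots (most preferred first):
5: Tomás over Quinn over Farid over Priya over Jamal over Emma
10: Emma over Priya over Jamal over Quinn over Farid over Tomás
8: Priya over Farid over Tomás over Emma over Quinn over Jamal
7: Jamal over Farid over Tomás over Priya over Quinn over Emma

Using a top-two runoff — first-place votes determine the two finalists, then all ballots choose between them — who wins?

Priya

Round 1 first-place votes: Jamal 7, Tomás 5, Emma 10, Priya 8, Farid 0, Quinn 0. Emma and Priya advance.
Runoff: Emma is ranked above Priya on 10 ballots, Priya above Emma on 20.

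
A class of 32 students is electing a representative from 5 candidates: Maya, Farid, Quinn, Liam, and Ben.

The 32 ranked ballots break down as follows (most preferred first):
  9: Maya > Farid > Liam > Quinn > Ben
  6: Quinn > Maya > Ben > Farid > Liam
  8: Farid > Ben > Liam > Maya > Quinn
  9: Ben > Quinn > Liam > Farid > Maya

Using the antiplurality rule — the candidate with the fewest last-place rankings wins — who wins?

Last-place votes: Maya 9, Farid 0, Quinn 8, Liam 6, Ben 9.

Farid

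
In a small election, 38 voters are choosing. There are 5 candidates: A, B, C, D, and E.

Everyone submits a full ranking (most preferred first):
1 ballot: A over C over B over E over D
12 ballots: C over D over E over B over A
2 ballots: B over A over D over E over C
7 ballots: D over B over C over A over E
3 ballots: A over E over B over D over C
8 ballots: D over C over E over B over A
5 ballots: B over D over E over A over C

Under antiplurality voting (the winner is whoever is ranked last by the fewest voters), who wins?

B

Last-place votes: A 20, B 0, C 10, D 1, E 7.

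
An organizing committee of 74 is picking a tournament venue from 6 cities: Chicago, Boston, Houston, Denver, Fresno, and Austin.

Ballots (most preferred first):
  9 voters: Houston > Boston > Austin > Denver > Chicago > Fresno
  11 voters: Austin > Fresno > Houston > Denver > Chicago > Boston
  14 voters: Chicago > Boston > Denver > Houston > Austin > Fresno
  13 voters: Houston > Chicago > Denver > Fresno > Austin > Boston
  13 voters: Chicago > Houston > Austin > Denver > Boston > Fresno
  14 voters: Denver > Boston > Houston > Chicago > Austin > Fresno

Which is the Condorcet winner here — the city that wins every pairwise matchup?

Houston vs Chicago: 47–27
Houston vs Boston: 46–28
Houston vs Denver: 46–28
Houston vs Fresno: 63–11
Houston vs Austin: 63–11
Houston beats every other city.

Houston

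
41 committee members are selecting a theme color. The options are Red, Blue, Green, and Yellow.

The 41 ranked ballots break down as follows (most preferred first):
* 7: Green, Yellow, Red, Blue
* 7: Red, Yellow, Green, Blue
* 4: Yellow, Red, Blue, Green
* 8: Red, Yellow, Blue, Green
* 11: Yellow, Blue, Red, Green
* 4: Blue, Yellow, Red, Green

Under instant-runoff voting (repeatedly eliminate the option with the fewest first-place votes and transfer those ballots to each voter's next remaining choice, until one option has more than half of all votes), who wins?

Yellow

Round 1: Red 15, Blue 4, Green 7, Yellow 15. Blue eliminated.
Round 2: Red 15, Green 7, Yellow 19. Green eliminated.
Round 3: Red 15, Yellow 26. Yellow has a majority (≥21).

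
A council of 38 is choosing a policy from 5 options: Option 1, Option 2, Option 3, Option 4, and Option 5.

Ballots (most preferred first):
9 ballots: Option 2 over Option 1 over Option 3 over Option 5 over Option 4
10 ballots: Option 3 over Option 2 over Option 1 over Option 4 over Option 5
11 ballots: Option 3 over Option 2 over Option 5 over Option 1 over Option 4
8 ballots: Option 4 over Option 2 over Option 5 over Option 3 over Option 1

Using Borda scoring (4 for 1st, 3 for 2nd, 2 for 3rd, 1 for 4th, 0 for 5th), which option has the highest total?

Option 1: 9×3 + 10×2 + 11×1 + 8×0 = 58
Option 2: 9×4 + 10×3 + 11×3 + 8×3 = 123
Option 3: 9×2 + 10×4 + 11×4 + 8×1 = 110
Option 4: 9×0 + 10×1 + 11×0 + 8×4 = 42
Option 5: 9×1 + 10×0 + 11×2 + 8×2 = 47

Option 2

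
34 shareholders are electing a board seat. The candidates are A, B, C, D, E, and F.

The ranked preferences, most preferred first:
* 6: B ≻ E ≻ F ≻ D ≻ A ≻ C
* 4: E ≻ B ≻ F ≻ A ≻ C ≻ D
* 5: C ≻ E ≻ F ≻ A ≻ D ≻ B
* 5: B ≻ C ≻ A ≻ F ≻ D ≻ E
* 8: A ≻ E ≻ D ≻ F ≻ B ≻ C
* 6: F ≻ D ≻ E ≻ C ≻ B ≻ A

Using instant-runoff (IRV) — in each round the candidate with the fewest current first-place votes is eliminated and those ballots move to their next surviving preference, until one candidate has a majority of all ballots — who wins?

F

Round 1: A 8, B 11, C 5, D 0, E 4, F 6. D eliminated.
Round 2: A 8, B 11, C 5, E 4, F 6. E eliminated.
Round 3: A 8, B 15, C 5, F 6. C eliminated.
Round 4: A 8, B 15, F 11. A eliminated.
Round 5: B 15, F 19. F has a majority (≥18).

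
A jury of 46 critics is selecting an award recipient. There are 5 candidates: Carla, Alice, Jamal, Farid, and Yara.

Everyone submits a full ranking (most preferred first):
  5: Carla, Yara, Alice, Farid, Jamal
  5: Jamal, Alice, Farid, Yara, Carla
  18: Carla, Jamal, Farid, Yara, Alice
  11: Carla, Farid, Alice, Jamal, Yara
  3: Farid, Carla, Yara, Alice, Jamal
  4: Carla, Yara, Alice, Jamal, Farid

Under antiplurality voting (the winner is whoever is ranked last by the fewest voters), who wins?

Last-place votes: Carla 5, Alice 18, Jamal 8, Farid 4, Yara 11.

Farid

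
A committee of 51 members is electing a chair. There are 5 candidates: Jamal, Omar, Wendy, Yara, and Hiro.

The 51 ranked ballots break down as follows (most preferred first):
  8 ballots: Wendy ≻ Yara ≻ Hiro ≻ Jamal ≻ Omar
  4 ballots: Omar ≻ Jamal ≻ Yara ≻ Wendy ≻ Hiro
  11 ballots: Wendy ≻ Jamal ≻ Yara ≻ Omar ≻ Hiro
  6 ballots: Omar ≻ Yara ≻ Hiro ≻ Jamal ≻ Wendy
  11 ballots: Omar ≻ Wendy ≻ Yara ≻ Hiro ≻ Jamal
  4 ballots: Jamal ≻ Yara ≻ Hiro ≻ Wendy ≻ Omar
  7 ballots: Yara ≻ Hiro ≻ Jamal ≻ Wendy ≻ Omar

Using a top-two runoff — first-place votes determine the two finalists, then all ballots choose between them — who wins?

Round 1 first-place votes: Jamal 4, Omar 21, Wendy 19, Yara 7, Hiro 0. Omar and Wendy advance.
Runoff: Omar is ranked above Wendy on 21 ballots, Wendy above Omar on 30.

Wendy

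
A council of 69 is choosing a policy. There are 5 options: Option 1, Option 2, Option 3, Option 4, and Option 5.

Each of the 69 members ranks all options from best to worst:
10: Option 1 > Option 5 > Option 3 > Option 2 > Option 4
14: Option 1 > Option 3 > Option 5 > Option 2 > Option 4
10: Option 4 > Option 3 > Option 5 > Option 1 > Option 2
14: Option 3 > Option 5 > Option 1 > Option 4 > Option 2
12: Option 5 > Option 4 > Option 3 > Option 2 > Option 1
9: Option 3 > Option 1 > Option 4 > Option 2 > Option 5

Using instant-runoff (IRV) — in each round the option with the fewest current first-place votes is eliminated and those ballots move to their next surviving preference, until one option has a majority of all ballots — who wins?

Round 1: Option 1 24, Option 2 0, Option 3 23, Option 4 10, Option 5 12. Option 2 eliminated.
Round 2: Option 1 24, Option 3 23, Option 4 10, Option 5 12. Option 4 eliminated.
Round 3: Option 1 24, Option 3 33, Option 5 12. Option 5 eliminated.
Round 4: Option 1 24, Option 3 45. Option 3 has a majority (≥35).

Option 3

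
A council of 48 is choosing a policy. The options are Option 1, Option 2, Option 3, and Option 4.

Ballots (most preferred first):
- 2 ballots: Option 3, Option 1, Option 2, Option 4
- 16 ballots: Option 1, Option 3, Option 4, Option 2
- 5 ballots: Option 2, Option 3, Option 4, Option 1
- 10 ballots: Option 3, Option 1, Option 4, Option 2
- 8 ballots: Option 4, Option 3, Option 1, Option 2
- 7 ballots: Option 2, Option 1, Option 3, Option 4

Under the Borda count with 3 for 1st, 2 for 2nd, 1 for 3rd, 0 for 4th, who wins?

Option 1: 2×2 + 16×3 + 5×0 + 10×2 + 8×1 + 7×2 = 94
Option 2: 2×1 + 16×0 + 5×3 + 10×0 + 8×0 + 7×3 = 38
Option 3: 2×3 + 16×2 + 5×2 + 10×3 + 8×2 + 7×1 = 101
Option 4: 2×0 + 16×1 + 5×1 + 10×1 + 8×3 + 7×0 = 55

Option 3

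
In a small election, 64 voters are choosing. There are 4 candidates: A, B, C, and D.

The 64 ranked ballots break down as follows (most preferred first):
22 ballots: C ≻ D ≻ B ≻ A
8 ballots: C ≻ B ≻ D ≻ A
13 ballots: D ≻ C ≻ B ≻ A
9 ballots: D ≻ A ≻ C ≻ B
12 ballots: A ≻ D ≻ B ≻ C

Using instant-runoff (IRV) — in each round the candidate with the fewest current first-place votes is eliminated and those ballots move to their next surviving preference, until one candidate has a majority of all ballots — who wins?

Round 1: A 12, B 0, C 30, D 22. B eliminated.
Round 2: A 12, C 30, D 22. A eliminated.
Round 3: C 30, D 34. D has a majority (≥33).

D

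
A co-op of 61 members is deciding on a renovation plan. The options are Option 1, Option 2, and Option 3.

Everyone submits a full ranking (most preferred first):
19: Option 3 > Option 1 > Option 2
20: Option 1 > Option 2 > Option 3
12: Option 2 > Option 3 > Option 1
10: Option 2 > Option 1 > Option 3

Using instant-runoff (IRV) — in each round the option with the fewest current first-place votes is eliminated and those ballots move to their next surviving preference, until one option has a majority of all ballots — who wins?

Option 1

Round 1: Option 1 20, Option 2 22, Option 3 19. Option 3 eliminated.
Round 2: Option 1 39, Option 2 22. Option 1 has a majority (≥31).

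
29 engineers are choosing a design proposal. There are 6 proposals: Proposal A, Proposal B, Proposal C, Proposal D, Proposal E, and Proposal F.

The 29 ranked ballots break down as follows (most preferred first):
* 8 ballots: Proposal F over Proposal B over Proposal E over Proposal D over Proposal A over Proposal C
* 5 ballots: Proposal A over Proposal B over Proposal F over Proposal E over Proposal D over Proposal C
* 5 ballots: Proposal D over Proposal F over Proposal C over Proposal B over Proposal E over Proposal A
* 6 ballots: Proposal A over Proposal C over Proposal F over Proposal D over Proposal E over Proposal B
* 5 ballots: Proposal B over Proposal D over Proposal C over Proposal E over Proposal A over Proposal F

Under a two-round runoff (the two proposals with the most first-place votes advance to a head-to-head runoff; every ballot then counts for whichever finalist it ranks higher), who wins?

Round 1 first-place votes: Proposal A 11, Proposal B 5, Proposal C 0, Proposal D 5, Proposal E 0, Proposal F 8. Proposal A and Proposal F advance.
Runoff: Proposal A is ranked above Proposal F on 16 ballots, Proposal F above Proposal A on 13.

Proposal A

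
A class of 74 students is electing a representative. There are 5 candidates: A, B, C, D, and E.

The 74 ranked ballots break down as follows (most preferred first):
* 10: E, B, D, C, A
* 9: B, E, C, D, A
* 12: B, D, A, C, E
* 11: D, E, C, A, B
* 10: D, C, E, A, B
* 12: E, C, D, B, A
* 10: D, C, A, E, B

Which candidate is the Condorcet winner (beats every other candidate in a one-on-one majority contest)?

D vs A: 74–0
D vs B: 43–31
D vs C: 53–21
D vs E: 43–31
D beats every other candidate.

D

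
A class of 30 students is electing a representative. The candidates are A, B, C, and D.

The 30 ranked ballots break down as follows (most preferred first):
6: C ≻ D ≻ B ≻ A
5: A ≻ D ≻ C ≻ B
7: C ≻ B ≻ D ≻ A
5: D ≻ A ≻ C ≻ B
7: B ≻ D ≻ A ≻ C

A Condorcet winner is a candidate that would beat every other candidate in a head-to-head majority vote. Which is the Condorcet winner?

D vs A: 25–5
D vs B: 16–14
D vs C: 17–13
D beats every other candidate.

D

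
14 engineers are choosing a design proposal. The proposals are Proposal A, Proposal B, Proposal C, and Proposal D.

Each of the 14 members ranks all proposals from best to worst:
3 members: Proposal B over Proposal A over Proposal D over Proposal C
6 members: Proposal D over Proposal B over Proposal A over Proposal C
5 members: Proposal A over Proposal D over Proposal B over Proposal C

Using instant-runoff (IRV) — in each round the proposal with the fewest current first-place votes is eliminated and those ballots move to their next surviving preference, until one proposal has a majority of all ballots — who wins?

Proposal A

Round 1: Proposal A 5, Proposal B 3, Proposal C 0, Proposal D 6. Proposal C eliminated.
Round 2: Proposal A 5, Proposal B 3, Proposal D 6. Proposal B eliminated.
Round 3: Proposal A 8, Proposal D 6. Proposal A has a majority (≥8).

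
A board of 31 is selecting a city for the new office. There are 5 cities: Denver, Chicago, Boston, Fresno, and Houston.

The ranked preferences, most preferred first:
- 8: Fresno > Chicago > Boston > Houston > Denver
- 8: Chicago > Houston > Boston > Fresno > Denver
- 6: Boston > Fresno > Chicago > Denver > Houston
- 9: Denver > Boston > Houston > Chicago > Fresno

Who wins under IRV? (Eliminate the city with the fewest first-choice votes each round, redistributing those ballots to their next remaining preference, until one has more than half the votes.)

Round 1: Denver 9, Chicago 8, Boston 6, Fresno 8, Houston 0. Houston eliminated.
Round 2: Denver 9, Chicago 8, Boston 6, Fresno 8. Boston eliminated.
Round 3: Denver 9, Chicago 8, Fresno 14. Chicago eliminated.
Round 4: Denver 9, Fresno 22. Fresno has a majority (≥16).

Fresno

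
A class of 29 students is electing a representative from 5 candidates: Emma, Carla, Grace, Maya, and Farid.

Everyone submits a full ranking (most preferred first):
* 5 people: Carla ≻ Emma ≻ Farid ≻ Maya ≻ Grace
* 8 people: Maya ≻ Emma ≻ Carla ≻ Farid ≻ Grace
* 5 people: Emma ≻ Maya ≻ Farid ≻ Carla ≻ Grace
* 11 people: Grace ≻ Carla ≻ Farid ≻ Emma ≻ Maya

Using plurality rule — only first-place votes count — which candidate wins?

Grace

First-place votes: Emma 5, Carla 5, Grace 11, Maya 8, Farid 0.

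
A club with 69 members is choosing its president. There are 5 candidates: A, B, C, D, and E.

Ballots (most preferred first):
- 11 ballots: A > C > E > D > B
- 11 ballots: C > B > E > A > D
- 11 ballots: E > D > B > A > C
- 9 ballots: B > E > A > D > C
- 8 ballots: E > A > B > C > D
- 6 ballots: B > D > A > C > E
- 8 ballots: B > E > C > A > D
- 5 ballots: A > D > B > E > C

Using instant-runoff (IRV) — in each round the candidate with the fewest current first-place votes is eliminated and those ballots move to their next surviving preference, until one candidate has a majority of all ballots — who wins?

Round 1: A 16, B 23, C 11, D 0, E 19. D eliminated.
Round 2: A 16, B 23, C 11, E 19. C eliminated.
Round 3: A 16, B 34, E 19. A eliminated.
Round 4: B 39, E 30. B has a majority (≥35).

B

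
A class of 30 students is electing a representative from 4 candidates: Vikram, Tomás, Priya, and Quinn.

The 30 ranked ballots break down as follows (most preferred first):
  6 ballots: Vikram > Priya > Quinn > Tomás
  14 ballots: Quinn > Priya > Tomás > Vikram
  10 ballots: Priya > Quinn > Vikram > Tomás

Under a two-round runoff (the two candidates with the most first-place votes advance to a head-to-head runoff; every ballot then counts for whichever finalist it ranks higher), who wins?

Priya

Round 1 first-place votes: Vikram 6, Tomás 0, Priya 10, Quinn 14. Quinn and Priya advance.
Runoff: Quinn is ranked above Priya on 14 ballots, Priya above Quinn on 16.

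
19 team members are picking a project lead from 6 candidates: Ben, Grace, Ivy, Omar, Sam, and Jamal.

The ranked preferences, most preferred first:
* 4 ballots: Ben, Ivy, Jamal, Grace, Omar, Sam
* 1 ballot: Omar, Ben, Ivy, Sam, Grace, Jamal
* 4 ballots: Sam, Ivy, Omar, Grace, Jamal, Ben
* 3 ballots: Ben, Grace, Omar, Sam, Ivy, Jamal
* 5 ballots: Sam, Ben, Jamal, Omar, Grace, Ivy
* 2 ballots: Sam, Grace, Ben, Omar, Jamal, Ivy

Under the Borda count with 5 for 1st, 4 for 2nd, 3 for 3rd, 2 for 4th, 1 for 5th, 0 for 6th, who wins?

Ben: 4×5 + 1×4 + 4×0 + 3×5 + 5×4 + 2×3 = 65
Grace: 4×2 + 1×1 + 4×2 + 3×4 + 5×1 + 2×4 = 42
Ivy: 4×4 + 1×3 + 4×4 + 3×1 + 5×0 + 2×0 = 38
Omar: 4×1 + 1×5 + 4×3 + 3×3 + 5×2 + 2×2 = 44
Sam: 4×0 + 1×2 + 4×5 + 3×2 + 5×5 + 2×5 = 63
Jamal: 4×3 + 1×0 + 4×1 + 3×0 + 5×3 + 2×1 = 33

Ben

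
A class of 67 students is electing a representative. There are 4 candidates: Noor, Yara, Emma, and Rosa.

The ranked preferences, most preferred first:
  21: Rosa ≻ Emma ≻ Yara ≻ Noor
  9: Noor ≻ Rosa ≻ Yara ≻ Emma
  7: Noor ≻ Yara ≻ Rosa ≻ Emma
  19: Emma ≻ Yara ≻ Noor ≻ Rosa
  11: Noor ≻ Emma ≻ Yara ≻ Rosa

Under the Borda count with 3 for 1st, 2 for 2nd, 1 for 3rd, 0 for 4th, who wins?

Emma

Noor: 21×0 + 9×3 + 7×3 + 19×1 + 11×3 = 100
Yara: 21×1 + 9×1 + 7×2 + 19×2 + 11×1 = 93
Emma: 21×2 + 9×0 + 7×0 + 19×3 + 11×2 = 121
Rosa: 21×3 + 9×2 + 7×1 + 19×0 + 11×0 = 88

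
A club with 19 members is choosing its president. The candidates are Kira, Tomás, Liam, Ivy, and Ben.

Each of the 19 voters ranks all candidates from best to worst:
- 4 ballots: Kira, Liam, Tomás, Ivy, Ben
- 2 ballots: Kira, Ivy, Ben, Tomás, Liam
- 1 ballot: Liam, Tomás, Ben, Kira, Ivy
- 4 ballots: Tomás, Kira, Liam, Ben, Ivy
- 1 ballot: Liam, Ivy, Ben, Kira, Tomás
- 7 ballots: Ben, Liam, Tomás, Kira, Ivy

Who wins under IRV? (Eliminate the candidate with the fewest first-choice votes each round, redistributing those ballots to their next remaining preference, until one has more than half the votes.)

Round 1: Kira 6, Tomás 4, Liam 2, Ivy 0, Ben 7. Ivy eliminated.
Round 2: Kira 6, Tomás 4, Liam 2, Ben 7. Liam eliminated.
Round 3: Kira 6, Tomás 5, Ben 8. Tomás eliminated.
Round 4: Kira 10, Ben 9. Kira has a majority (≥10).

Kira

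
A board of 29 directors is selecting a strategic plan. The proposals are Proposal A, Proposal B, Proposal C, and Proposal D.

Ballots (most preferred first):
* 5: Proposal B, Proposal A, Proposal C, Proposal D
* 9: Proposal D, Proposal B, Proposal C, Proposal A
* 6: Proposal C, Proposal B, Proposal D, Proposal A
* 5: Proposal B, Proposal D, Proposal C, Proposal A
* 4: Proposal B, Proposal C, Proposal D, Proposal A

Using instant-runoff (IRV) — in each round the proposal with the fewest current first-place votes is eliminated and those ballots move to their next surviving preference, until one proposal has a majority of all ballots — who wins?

Proposal B

Round 1: Proposal A 0, Proposal B 14, Proposal C 6, Proposal D 9. Proposal A eliminated.
Round 2: Proposal B 14, Proposal C 6, Proposal D 9. Proposal C eliminated.
Round 3: Proposal B 20, Proposal D 9. Proposal B has a majority (≥15).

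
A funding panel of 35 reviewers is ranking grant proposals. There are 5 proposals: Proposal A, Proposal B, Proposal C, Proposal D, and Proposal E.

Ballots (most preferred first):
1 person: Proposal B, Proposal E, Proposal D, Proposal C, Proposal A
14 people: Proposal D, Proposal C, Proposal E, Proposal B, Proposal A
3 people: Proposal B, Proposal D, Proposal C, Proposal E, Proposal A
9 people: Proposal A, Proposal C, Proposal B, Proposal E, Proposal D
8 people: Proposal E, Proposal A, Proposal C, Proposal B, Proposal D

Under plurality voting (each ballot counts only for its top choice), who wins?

Proposal D

First-place votes: Proposal A 9, Proposal B 4, Proposal C 0, Proposal D 14, Proposal E 8.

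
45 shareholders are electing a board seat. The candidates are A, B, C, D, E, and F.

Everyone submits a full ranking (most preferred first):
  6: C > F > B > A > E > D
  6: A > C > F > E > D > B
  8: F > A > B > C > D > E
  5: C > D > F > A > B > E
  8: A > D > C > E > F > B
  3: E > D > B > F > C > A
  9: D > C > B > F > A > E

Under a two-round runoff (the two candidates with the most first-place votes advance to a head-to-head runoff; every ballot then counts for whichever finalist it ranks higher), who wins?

C

Round 1 first-place votes: A 14, B 0, C 11, D 9, E 3, F 8. A and C advance.
Runoff: A is ranked above C on 22 ballots, C above A on 23.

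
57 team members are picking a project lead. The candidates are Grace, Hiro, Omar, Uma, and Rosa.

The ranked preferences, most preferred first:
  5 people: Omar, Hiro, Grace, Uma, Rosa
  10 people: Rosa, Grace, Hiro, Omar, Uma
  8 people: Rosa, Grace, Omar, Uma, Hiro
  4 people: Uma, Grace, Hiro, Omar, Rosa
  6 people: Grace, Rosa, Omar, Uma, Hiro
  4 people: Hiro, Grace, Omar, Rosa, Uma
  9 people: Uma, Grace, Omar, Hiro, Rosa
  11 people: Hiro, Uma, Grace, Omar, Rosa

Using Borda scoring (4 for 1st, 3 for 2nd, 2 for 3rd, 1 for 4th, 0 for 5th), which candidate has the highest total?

Grace: 5×2 + 10×3 + 8×3 + 4×3 + 6×4 + 4×3 + 9×3 + 11×2 = 161
Hiro: 5×3 + 10×2 + 8×0 + 4×2 + 6×0 + 4×4 + 9×1 + 11×4 = 112
Omar: 5×4 + 10×1 + 8×2 + 4×1 + 6×2 + 4×2 + 9×2 + 11×1 = 99
Uma: 5×1 + 10×0 + 8×1 + 4×4 + 6×1 + 4×0 + 9×4 + 11×3 = 104
Rosa: 5×0 + 10×4 + 8×4 + 4×0 + 6×3 + 4×1 + 9×0 + 11×0 = 94

Grace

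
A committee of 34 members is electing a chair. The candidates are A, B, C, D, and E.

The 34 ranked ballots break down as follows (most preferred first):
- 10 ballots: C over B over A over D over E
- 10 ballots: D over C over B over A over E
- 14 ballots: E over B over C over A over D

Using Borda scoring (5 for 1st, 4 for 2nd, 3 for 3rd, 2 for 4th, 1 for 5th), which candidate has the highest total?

C

A: 10×3 + 10×2 + 14×2 = 78
B: 10×4 + 10×3 + 14×4 = 126
C: 10×5 + 10×4 + 14×3 = 132
D: 10×2 + 10×5 + 14×1 = 84
E: 10×1 + 10×1 + 14×5 = 90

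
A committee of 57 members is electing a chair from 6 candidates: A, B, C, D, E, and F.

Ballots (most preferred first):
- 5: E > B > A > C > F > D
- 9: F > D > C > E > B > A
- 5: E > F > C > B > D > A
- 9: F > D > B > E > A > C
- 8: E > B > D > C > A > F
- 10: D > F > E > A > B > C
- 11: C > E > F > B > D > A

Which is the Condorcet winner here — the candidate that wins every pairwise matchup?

E

E vs A: 57–0
E vs B: 48–9
E vs C: 37–20
E vs D: 29–28
E vs F: 29–28
E beats every other candidate.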